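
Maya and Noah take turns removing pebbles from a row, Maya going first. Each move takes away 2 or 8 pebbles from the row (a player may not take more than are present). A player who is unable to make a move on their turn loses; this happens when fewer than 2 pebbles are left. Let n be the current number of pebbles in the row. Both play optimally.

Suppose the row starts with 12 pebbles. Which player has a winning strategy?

Maya wins.

Build the W/L table. Terminal = L. A non-terminal position is W if it has a move to some L; otherwise it is L.
n=0: no move → L
n=1: no move → L
n=2: can move to 0, which is L ⇒ W
n=3: can move to 1, which is L ⇒ W
n=4: the only move is to 2(W), a W ⇒ L
n=5: the only move is to 3(W), a W ⇒ L
n=6: can move to 4, which is L ⇒ W
n=7: can move to 5, which is L ⇒ W
n=8: can move to 0, which is L ⇒ W
n=9: can move to 1, which is L ⇒ W
n=10: moves to 8(W), 2(W); every one is W ⇒ L
n=11: moves to 9(W), 3(W); every one is W ⇒ L
n=12: can move to 10, which is L ⇒ W
From 12 Maya can remove 2, leaving 10, reaching an L position.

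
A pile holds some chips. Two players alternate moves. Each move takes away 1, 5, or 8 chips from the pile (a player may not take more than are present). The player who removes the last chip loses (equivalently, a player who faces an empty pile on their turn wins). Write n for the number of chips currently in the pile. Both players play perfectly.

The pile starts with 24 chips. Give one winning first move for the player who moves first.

Positions with no move are W. A position that does have a move is losing for the player to move precisely when every available move leads to a winning position for the opponent. Fill in the labels:
n=0: no move; the opponent has just taken the last chip and therefore loses → W
n=1: →0(W) only, which is W, so L
n=2: →1(L), so W
n=3: →2(W) only, which is W, so L
n=4: →3(L), so W
n=5: →4(W), 0(W) — all W, so L
n=6: →5(L), so W
n=7: →6(W), 2(W) — all W, so L
n=8: →7(L), so W
n=9: →1(L), so W
n=10: →5(L), so W
n=11: →3(L), so W
n=12: →7(L), so W
n=13: →5(L), so W
n=14: →13(W), 9(W), 6(W) — all W, so L
n=15: →14(L), so W
n=16: →15(W), 11(W), 8(W) — all W, so L
n=17: →16(L), so W
n=18: →17(W), 13(W), 10(W) — all W, so L
n=19: →18(L), so W
n=20: →19(W), 15(W), 12(W) — all W, so L
n=21: →20(L), so W
n=22: →14(L), so W
n=23: →18(L), so W
n=24: →16(L), so W
From 24, the L positions reachable in one move are: 16.

Remove 8, leaving 16.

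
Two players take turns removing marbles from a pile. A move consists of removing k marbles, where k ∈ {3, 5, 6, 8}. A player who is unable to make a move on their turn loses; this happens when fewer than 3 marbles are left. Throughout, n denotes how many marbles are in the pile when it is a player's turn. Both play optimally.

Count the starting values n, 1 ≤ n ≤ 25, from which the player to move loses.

8

Classify positions by backward induction: terminal positions (no move available) are L. From any other position, the mover wins iff some move reaches an L.
n=0: no move → L
n=1: no move → L
n=2: no move → L
n=3: can move to 0, which is L ⇒ W
n=4: can move to 1, which is L ⇒ W
n=5: can move to 2, which is L ⇒ W
n=6: can move to 1, which is L ⇒ W
n=7: can move to 2, which is L ⇒ W
n=8: can move to 2, which is L ⇒ W
n=9: can move to 1, which is L ⇒ W
n=10: can move to 2, which is L ⇒ W
n=11: moves to 8(W), 6(W), 5(W), 3(W); every one is W ⇒ L
n=12: moves to 9(W), 7(W), 6(W), 4(W); every one is W ⇒ L
n=13: moves to 10(W), 8(W), 7(W), 5(W); every one is W ⇒ L
n=14: can move to 11, which is L ⇒ W
n=15: can move to 12, which is L ⇒ W
n=16: can move to 13, which is L ⇒ W
n=17: can move to 12, which is L ⇒ W
n=18: can move to 13, which is L ⇒ W
n=19: can move to 13, which is L ⇒ W
n=20: can move to 12, which is L ⇒ W
n=21: can move to 13, which is L ⇒ W
n=22: moves to 19(W), 17(W), 16(W), 14(W); every one is W ⇒ L
n=23: moves to 20(W), 18(W), 17(W), 15(W); every one is W ⇒ L
n=24: moves to 21(W), 19(W), 18(W), 16(W); every one is W ⇒ L
n=25: can move to 22, which is L ⇒ W
L entries with 1 ≤ n ≤ 25 (n=0 is outside the asked range and is not counted): n = 1, 2, 11, 12, 13, 22, 23, 24; that makes 8.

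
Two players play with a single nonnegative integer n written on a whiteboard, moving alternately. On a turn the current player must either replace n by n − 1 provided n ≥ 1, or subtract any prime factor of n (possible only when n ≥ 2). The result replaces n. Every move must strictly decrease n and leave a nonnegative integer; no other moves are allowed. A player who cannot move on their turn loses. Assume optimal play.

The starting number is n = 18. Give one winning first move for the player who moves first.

Move to 16.

Label each position W (a win for the player to move) or L (a loss). A position with no legal move is L; any other position is W exactly when some move reaches an L, and L when every move reaches a W.
n=0: no move → L
n=1: can move to 0, which is L ⇒ W
n=2: can move to 0, which is L ⇒ W
n=3: can move to 0, which is L ⇒ W
n=4: moves to 2(W), 3(W); every one is W ⇒ L
n=5: can move to 0, which is L ⇒ W
n=6: can move to 4, which is L ⇒ W
n=7: can move to 0, which is L ⇒ W
n=8: moves to 6(W), 7(W); every one is W ⇒ L
n=9: can move to 8, which is L ⇒ W
n=10: can move to 8, which is L ⇒ W
n=11: can move to 0, which is L ⇒ W
n=12: moves to 9(W), 10(W), 11(W); every one is W ⇒ L
n=13: can move to 0, which is L ⇒ W
n=14: can move to 12, which is L ⇒ W
n=15: can move to 12, which is L ⇒ W
n=16: moves to 14(W), 15(W); every one is W ⇒ L
n=17: can move to 0, which is L ⇒ W
n=18: can move to 16, which is L ⇒ W
From 18, the L positions reachable in one move are: 16.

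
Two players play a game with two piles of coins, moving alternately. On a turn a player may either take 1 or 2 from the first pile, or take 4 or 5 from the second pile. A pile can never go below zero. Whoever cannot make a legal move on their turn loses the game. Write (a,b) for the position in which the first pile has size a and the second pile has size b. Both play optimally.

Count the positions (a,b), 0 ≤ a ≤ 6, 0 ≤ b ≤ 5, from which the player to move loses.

16

Compute win/loss labels from the base case upward. A position with no move is L. Any other position is W if it can reach an L in one move, else L.
Every move lowers a or b (never raises either), so fill the grid row by row in increasing a, and left to right within a row: each cell's successors are then already labelled.
      b=0  b=1  b=2  b=3  b=4  b=5
a=0:    L    L    L    L    W    W
a=1:    W    W    W    W    L    L
a=2:    W    W    W    W    W    W
a=3:    L    L    L    L    W    W
a=4:    W    W    W    W    L    L
a=5:    W    W    W    W    W    W
a=6:    L    L    L    L    W    W
Cells with no legal move (terminal, hence L): (0,0), (0,1), (0,2), (0,3).
The remaining L cells, each justified by listing all of its moves:
(1,4): →(0,4)(W), (1,0)(W) — all W, so L
(1,5): →(0,5)(W), (1,1)(W), (1,0)(W) — all W, so L
(3,0): →(2,0)(W), (1,0)(W) — all W, so L
(3,1): →(2,1)(W), (1,1)(W) — all W, so L
(3,2): →(2,2)(W), (1,2)(W) — all W, so L
(3,3): →(2,3)(W), (1,3)(W) — all W, so L
(4,4): →(3,4)(W), (2,4)(W), (4,0)(W) — all W, so L
(4,5): →(3,5)(W), (2,5)(W), (4,1)(W), (4,0)(W) — all W, so L
(6,0): →(5,0)(W), (4,0)(W) — all W, so L
(6,1): →(5,1)(W), (4,1)(W) — all W, so L
(6,2): →(5,2)(W), (4,2)(W) — all W, so L
(6,3): →(5,3)(W), (4,3)(W) — all W, so L
Every other cell has at least one move into one of the L cells above, so it is W.
L cells per row: a=0: 4, a=1: 2, a=2: 0, a=3: 4, a=4: 2, a=5: 0, a=6: 4; total 16.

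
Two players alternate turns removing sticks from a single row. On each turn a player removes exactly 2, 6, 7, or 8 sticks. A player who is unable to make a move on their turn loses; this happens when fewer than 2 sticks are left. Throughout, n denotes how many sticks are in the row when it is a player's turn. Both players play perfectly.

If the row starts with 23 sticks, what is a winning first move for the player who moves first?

Compute win/loss labels from the base case upward. A position with no move is L. Any other position is W if it can reach an L in one move, else L.
n=0: no move → L
n=1: no move → L
n=2: →0(L), so W
n=3: →1(L), so W
n=4: →2(W) only, which is W, so L
n=5: →3(W) only, which is W, so L
n=6: →4(L), so W
n=7: →5(L), so W
n=8: →1(L), so W
n=9: →1(L), so W
n=10: →4(L), so W
n=11: →5(L), so W
n=12: →5(L), so W
n=13: →5(L), so W
n=14: →12(W), 8(W), 7(W), 6(W) — all W, so L
n=15: →13(W), 9(W), 8(W), 7(W) — all W, so L
n=16: →14(L), so W
n=17: →15(L), so W
n=18: →16(W), 12(W), 11(W), 10(W) — all W, so L
n=19: →17(W), 13(W), 12(W), 11(W) — all W, so L
n=20: →18(L), so W
n=21: →19(L), so W
n=22: →15(L), so W
n=23: →15(L), so W
From 23, the L positions reachable in one move are: 15.

Remove 8, leaving 15.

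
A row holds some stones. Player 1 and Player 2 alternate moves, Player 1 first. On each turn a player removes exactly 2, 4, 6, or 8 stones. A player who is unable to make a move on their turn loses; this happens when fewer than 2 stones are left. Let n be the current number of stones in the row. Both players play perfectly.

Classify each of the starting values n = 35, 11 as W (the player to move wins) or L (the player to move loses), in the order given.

Use the standard recursion: the mover loses at a terminal position; elsewhere, the mover wins exactly when some move hands the opponent an L position.
n=0: no move → L
n=1: no move → L
n=2: reaches L-position 0 → W
n=3: reaches L-position 1 → W
n=4: reaches L-position 0 → W
n=5: reaches L-position 1 → W
n=6: reaches L-position 0 → W
n=7: reaches L-position 1 → W
n=8: reaches L-position 0 → W
n=9: reaches L-position 1 → W
n=10: only reaches 8(W), 6(W), 4(W), 2(W), all W → L
n=11: only reaches 9(W), 7(W), 5(W), 3(W), all W → L
n=12: reaches L-position 10 → W
n=13: reaches L-position 11 → W
n=14: reaches L-position 10 → W
n=15: reaches L-position 11 → W
n=16: reaches L-position 10 → W
n=17: reaches L-position 11 → W
n=18: reaches L-position 10 → W
n=19: reaches L-position 11 → W
n=20: only reaches 18(W), 16(W), 14(W), 12(W), all W → L
n=21: only reaches 19(W), 17(W), 15(W), 13(W), all W → L
n=22: reaches L-position 20 → W
n=23: reaches L-position 21 → W
n=24: reaches L-position 20 → W
n=25: reaches L-position 21 → W
n=26: reaches L-position 20 → W
n=27: reaches L-position 21 → W
n=28: reaches L-position 20 → W
n=29: reaches L-position 21 → W
n=30: only reaches 28(W), 26(W), 24(W), 22(W), all W → L
n=31: only reaches 29(W), 27(W), 25(W), 23(W), all W → L
n=32: reaches L-position 30 → W
n=33: reaches L-position 31 → W
n=34: reaches L-position 30 → W
n=35: reaches L-position 31 → W

35: W, 11: L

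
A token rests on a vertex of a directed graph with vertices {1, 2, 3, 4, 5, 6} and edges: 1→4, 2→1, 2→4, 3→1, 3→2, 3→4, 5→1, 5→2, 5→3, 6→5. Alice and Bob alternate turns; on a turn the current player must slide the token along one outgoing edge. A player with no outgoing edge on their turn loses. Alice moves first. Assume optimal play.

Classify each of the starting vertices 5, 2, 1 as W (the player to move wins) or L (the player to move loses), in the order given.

5: L, 2: W, 1: W

Build the W/L table. Terminal = L. A non-terminal position is W if it has a move to some L; otherwise it is L.
Every edge goes from a vertex to one that appears earlier in the order 4, 1, 2, 3, 5, 6, so processing vertices in that order labels each vertex after all of its successors.
4: no outgoing edge → L
1: reaches L-position 4 → W
2: reaches L-position 4 → W
3: reaches L-position 4 → W
5: only reaches 3(W), 2(W), 1(W), all W → L
6: reaches L-position 5 → W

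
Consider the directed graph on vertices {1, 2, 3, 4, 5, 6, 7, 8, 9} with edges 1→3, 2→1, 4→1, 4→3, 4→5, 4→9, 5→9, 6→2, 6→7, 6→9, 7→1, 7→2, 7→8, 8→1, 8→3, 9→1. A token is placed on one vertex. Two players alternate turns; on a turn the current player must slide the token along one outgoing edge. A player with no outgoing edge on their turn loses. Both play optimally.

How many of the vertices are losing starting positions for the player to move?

3

Label each position W (a win for the player to move) or L (a loss). A position with no legal move is L; any other position is W exactly when some move reaches an L, and L when every move reaches a W.
Every edge goes from a vertex to one that appears earlier in the order 3, 1, 8, 9, 2, 7, 5, 4, 6, so processing vertices in that order labels each vertex after all of its successors.
3: no outgoing edge → L
1: W (go to 3, an L position)
8: W (go to 3, an L position)
9: L (sole option 1(W) is W)
2: L (sole option 1(W) is W)
7: W (go to 2, an L position)
5: W (go to 9, an L position)
4: W (go to 9, an L position)
6: W (go to 2, an L position)
The L vertices are 2, 3, 9; that is 3 in all.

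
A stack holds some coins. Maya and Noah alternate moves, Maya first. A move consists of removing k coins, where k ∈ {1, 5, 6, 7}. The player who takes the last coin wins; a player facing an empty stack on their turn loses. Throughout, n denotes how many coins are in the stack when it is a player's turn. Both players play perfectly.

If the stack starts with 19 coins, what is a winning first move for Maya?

Remove 5, leaving 14.

Positions with no move are L. A position that does have a move is losing for the player to move precisely when every available move leads to a winning position for the opponent. Fill in the labels:
n=0: no move → L
n=1: reaches L-position 0 → W
n=2: only reaches 1(W), which is W → L
n=3: reaches L-position 2 → W
n=4: only reaches 3(W), which is W → L
n=5: reaches L-position 4 → W
n=6: reaches L-position 0 → W
n=7: reaches L-position 2 → W
n=8: reaches L-position 2 → W
n=9: reaches L-position 4 → W
n=10: reaches L-position 4 → W
n=11: reaches L-position 4 → W
n=12: only reaches 11(W), 7(W), 6(W), 5(W), all W → L
n=13: reaches L-position 12 → W
n=14: only reaches 13(W), 9(W), 8(W), 7(W), all W → L
n=15: reaches L-position 14 → W
n=16: only reaches 15(W), 11(W), 10(W), 9(W), all W → L
n=17: reaches L-position 16 → W
n=18: reaches L-position 12 → W
n=19: reaches L-position 14 → W
From 19, the L positions reachable in one move are: 14, 12. Any move reaching one of these is winning.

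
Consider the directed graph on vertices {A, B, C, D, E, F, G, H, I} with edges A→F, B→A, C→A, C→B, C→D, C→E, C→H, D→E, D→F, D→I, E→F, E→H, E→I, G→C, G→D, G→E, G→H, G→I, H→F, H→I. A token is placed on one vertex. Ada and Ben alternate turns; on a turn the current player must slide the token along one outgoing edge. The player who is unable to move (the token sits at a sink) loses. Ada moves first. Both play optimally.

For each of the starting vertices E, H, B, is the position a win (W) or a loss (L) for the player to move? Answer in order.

E: W, H: W, B: L

Positions with no move are L. A position that does have a move is losing for the player to move precisely when every available move leads to a winning position for the opponent. Fill in the labels:
Every edge goes from a vertex to one that appears earlier in the order I, F, H, E, A, D, B, C, G, so processing vertices in that order labels each vertex after all of its successors.
I: no outgoing edge → L
F: no outgoing edge → L
H: can move to F, which is L ⇒ W
E: can move to F, which is L ⇒ W
A: can move to F, which is L ⇒ W
D: can move to F, which is L ⇒ W
B: the only move is to A(W), a W ⇒ L
C: can move to B, which is L ⇒ W
G: can move to I, which is L ⇒ W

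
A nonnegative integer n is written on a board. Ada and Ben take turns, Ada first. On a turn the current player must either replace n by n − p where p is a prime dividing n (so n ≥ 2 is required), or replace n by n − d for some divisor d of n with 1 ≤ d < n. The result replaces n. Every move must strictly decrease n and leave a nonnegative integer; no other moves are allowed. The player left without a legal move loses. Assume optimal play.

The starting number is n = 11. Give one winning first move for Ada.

Move to 0.

Classify positions by backward induction: terminal positions (no move available) are L. From any other position, the mover wins iff some move reaches an L.
n=0: no move → L
n=1: no move → L
n=2: can move to 0, which is L ⇒ W
n=3: can move to 0, which is L ⇒ W
n=4: moves to 2(W), 3(W); every one is W ⇒ L
n=5: can move to 0, which is L ⇒ W
n=6: can move to 4, which is L ⇒ W
n=7: can move to 0, which is L ⇒ W
n=8: can move to 4, which is L ⇒ W
n=9: moves to 6(W), 8(W); every one is W ⇒ L
n=10: can move to 9, which is L ⇒ W
n=11: can move to 0, which is L ⇒ W
From 11, the L positions reachable in one move are: 0.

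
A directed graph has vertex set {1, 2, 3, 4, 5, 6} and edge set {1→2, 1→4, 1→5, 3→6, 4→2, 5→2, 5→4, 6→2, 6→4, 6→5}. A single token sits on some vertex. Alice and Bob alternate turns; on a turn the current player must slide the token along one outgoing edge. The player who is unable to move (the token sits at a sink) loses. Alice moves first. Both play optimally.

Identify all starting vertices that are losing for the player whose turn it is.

2, 3

Work bottom-up. With no move the player to move loses. Otherwise the position is W if at least one move leads to an L position for the opponent, and L if every move leads to a W.
Every edge goes from a vertex to one that appears earlier in the order 2, 4, 5, 6, 1, 3, so processing vertices in that order labels each vertex after all of its successors.
2: no outgoing edge → L
4: can move to 2, which is L ⇒ W
5: can move to 2, which is L ⇒ W
6: can move to 2, which is L ⇒ W
1: can move to 2, which is L ⇒ W
3: the only move is to 6(W), a W ⇒ L
The losing starting vertices are exactly the entries labelled L in this table (2 of them).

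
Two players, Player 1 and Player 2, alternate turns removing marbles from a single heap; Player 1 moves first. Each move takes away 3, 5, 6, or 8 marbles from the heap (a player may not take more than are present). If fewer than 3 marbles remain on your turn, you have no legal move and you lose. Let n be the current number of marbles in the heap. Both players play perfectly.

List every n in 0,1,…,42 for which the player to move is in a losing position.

Use the standard recursion: the mover loses at a terminal position; elsewhere, the mover wins exactly when some move hands the opponent an L position.
n=0: no move → L
n=1: no move → L
n=2: no move → L
n=3: reaches L-position 0 → W
n=4: reaches L-position 1 → W
n=5: reaches L-position 2 → W
n=6: reaches L-position 1 → W
n=7: reaches L-position 2 → W
n=8: reaches L-position 2 → W
n=9: reaches L-position 1 → W
n=10: reaches L-position 2 → W
n=11: only reaches 8(W), 6(W), 5(W), 3(W), all W → L
n=12: only reaches 9(W), 7(W), 6(W), 4(W), all W → L
n=13: only reaches 10(W), 8(W), 7(W), 5(W), all W → L
n=14: reaches L-position 11 → W
n=15: reaches L-position 12 → W
n=16: reaches L-position 13 → W
n=17: reaches L-position 12 → W
n=18: reaches L-position 13 → W
n=19: reaches L-position 13 → W
n=20: reaches L-position 12 → W
n=21: reaches L-position 13 → W
n=22: only reaches 19(W), 17(W), 16(W), 14(W), all W → L
n=23: only reaches 20(W), 18(W), 17(W), 15(W), all W → L
n=24: only reaches 21(W), 19(W), 18(W), 16(W), all W → L
n=25: reaches L-position 22 → W
n=26: reaches L-position 23 → W
n=27: reaches L-position 24 → W
n=28: reaches L-position 23 → W
n=29: reaches L-position 24 → W
n=30: reaches L-position 24 → W
n=31: reaches L-position 23 → W
n=32: reaches L-position 24 → W
n=33: only reaches 30(W), 28(W), 27(W), 25(W), all W → L
n=34: only reaches 31(W), 29(W), 28(W), 26(W), all W → L
n=35: only reaches 32(W), 30(W), 29(W), 27(W), all W → L
n=36: reaches L-position 33 → W
n=37: reaches L-position 34 → W
n=38: reaches L-position 35 → W
n=39: reaches L-position 34 → W
n=40: reaches L-position 35 → W
n=41: reaches L-position 35 → W
n=42: reaches L-position 34 → W
Reading off the rows marked L gives the requested list; there are 12 such values of n.

0, 1, 2, 11, 12, 13, 22, 23, 24, 33, 34, 35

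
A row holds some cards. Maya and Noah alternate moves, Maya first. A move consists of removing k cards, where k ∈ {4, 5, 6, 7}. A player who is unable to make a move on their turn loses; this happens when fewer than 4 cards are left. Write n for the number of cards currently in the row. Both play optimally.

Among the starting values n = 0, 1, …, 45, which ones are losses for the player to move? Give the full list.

0, 1, 2, 3, 11, 12, 13, 14, 22, 23, 24, 25, 33, 34, 35, 36, 44, 45

Build the W/L table. Terminal = L. A non-terminal position is W if it has a move to some L; otherwise it is L.
n=0: no move → L
n=1: no move → L
n=2: no move → L
n=3: no move → L
n=4: can move to 0, which is L ⇒ W
n=5: can move to 1, which is L ⇒ W
n=6: can move to 2, which is L ⇒ W
n=7: can move to 3, which is L ⇒ W
n=8: can move to 3, which is L ⇒ W
n=9: can move to 3, which is L ⇒ W
n=10: can move to 3, which is L ⇒ W
n=11: moves to 7(W), 6(W), 5(W), 4(W); every one is W ⇒ L
n=12: moves to 8(W), 7(W), 6(W), 5(W); every one is W ⇒ L
n=13: moves to 9(W), 8(W), 7(W), 6(W); every one is W ⇒ L
n=14: moves to 10(W), 9(W), 8(W), 7(W); every one is W ⇒ L
n=15: can move to 11, which is L ⇒ W
n=16: can move to 12, which is L ⇒ W
n=17: can move to 13, which is L ⇒ W
n=18: can move to 14, which is L ⇒ W
n=19: can move to 14, which is L ⇒ W
n=20: can move to 14, which is L ⇒ W
n=21: can move to 14, which is L ⇒ W
n=22: moves to 18(W), 17(W), 16(W), 15(W); every one is W ⇒ L
n=23: moves to 19(W), 18(W), 17(W), 16(W); every one is W ⇒ L
n=24: moves to 20(W), 19(W), 18(W), 17(W); every one is W ⇒ L
n=25: moves to 21(W), 20(W), 19(W), 18(W); every one is W ⇒ L
n=26: can move to 22, which is L ⇒ W
n=27: can move to 23, which is L ⇒ W
n=28: can move to 24, which is L ⇒ W
n=29: can move to 25, which is L ⇒ W
n=30: can move to 25, which is L ⇒ W
n=31: can move to 25, which is L ⇒ W
n=32: can move to 25, which is L ⇒ W
n=33: moves to 29(W), 28(W), 27(W), 26(W); every one is W ⇒ L
n=34: moves to 30(W), 29(W), 28(W), 27(W); every one is W ⇒ L
n=35: moves to 31(W), 30(W), 29(W), 28(W); every one is W ⇒ L
n=36: moves to 32(W), 31(W), 30(W), 29(W); every one is W ⇒ L
n=37: can move to 33, which is L ⇒ W
n=38: can move to 34, which is L ⇒ W
n=39: can move to 35, which is L ⇒ W
n=40: can move to 36, which is L ⇒ W
n=41: can move to 36, which is L ⇒ W
n=42: can move to 36, which is L ⇒ W
n=43: can move to 36, which is L ⇒ W
n=44: moves to 40(W), 39(W), 38(W), 37(W); every one is W ⇒ L
n=45: moves to 41(W), 40(W), 39(W), 38(W); every one is W ⇒ L
Reading off the rows marked L gives the requested list; there are 18 such values of n.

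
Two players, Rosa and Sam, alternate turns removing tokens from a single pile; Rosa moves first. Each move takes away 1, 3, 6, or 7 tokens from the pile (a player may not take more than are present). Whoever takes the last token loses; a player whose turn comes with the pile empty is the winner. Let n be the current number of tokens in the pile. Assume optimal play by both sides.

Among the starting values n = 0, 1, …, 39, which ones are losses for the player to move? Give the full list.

Work bottom-up. With no move the player to move wins. Otherwise the position is W if at least one move leads to an L position for the opponent, and L if every move leads to a W.
n=0: no move; the opponent has just taken the last token and therefore loses → W
n=1: →0(W) only, which is W, so L
n=2: →1(L), so W
n=3: →2(W), 0(W) — all W, so L
n=4: →3(L), so W
n=5: →4(W), 2(W) — all W, so L
n=6: →5(L), so W
n=7: →1(L), so W
n=8: →5(L), so W
n=9: →3(L), so W
n=10: →3(L), so W
n=11: →5(L), so W
n=12: →5(L), so W
n=13: →12(W), 10(W), 7(W), 6(W) — all W, so L
n=14: →13(L), so W
n=15: →14(W), 12(W), 9(W), 8(W) — all W, so L
n=16: →15(L), so W
n=17: →16(W), 14(W), 11(W), 10(W) — all W, so L
n=18: →17(L), so W
n=19: →13(L), so W
n=20: →17(L), so W
n=21: →15(L), so W
n=22: →15(L), so W
n=23: →17(L), so W
n=24: →17(L), so W
n=25: →24(W), 22(W), 19(W), 18(W) — all W, so L
n=26: →25(L), so W
n=27: →26(W), 24(W), 21(W), 20(W) — all W, so L
n=28: →27(L), so W
n=29: →28(W), 26(W), 23(W), 22(W) — all W, so L
n=30: →29(L), so W
n=31: →25(L), so W
n=32: →29(L), so W
n=33: →27(L), so W
n=34: →27(L), so W
n=35: →29(L), so W
n=36: →29(L), so W
n=37: →36(W), 34(W), 31(W), 30(W) — all W, so L
n=38: →37(L), so W
n=39: →38(W), 36(W), 33(W), 32(W) — all W, so L
Reading off the rows marked L gives the requested list; there are 11 such values of n.

1, 3, 5, 13, 15, 17, 25, 27, 29, 37, 39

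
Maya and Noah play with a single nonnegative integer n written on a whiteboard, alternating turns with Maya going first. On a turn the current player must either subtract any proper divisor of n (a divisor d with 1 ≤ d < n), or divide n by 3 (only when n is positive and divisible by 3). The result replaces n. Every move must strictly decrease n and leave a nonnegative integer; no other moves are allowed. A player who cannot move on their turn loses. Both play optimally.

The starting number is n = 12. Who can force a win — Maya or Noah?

Maya wins.

Positions with no move are L. A position that does have a move is losing for the player to move precisely when every available move leads to a winning position for the opponent. Fill in the labels:
n=0: no move → L
n=1: no move → L
n=2: reaches L-position 1 → W
n=3: reaches L-position 1 → W
n=4: only reaches 2(W), 3(W), all W → L
n=5: reaches L-position 4 → W
n=6: reaches L-position 4 → W
n=7: only reaches 6(W), which is W → L
n=8: reaches L-position 4 → W
n=9: only reaches 3(W), 6(W), 8(W), all W → L
n=10: reaches L-position 9 → W
n=11: only reaches 10(W), which is W → L
n=12: reaches L-position 4 → W
The starting position 12 is W: Maya should move to 4, handing over an L position.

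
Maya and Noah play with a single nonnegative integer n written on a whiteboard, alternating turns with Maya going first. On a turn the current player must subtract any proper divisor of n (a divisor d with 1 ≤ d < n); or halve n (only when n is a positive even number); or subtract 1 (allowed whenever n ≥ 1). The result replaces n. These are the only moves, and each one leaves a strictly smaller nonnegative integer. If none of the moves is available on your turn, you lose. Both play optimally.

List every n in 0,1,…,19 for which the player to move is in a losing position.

Classify positions by backward induction: terminal positions (no move available) are L. From any other position, the mover wins iff some move reaches an L.
n=0: no move → L
n=1: W (go to 0, an L position)
n=2: L (sole option 1(W) is W)
n=3: W (go to 2, an L position)
n=4: W (go to 2, an L position)
n=5: L (sole option 4(W) is W)
n=6: W (go to 5, an L position)
n=7: L (sole option 6(W) is W)
n=8: W (go to 7, an L position)
n=9: L (options 6(W), 8(W) are all W)
n=10: W (go to 5, an L position)
n=11: L (sole option 10(W) is W)
n=12: W (go to 9, an L position)
n=13: L (sole option 12(W) is W)
n=14: W (go to 7, an L position)
n=15: L (options 10(W), 12(W), 14(W) are all W)
n=16: W (go to 15, an L position)
n=17: L (sole option 16(W) is W)
n=18: W (go to 9, an L position)
n=19: L (sole option 18(W) is W)
Reading off the rows marked L gives the requested list; there are 10 such values of n.

0, 2, 5, 7, 9, 11, 13, 15, 17, 19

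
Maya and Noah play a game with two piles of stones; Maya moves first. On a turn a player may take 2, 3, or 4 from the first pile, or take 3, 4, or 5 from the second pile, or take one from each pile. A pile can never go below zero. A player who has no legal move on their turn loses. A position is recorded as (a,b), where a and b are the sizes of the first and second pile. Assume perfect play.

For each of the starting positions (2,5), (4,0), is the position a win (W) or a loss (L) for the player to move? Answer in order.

(2,5): L, (4,0): W

Compute win/loss labels from the base case upward. A position with no move is L. Any other position is W if it can reach an L in one move, else L.
No move ever increases a pile, so every position that can arise here has a ≤ 4 and b ≤ 5; it is enough to label the cells with 0 ≤ a ≤ 4 and 0 ≤ b ≤ 5.
Every move lowers a or b (never raises either), so fill the grid row by row in increasing a, and left to right within a row: each cell's successors are then already labelled.
      b=0  b=1  b=2  b=3  b=4  b=5
a=0:    L    L    L    W    W    W
a=1:    L    W    W    W    W    W
a=2:    W    W    W    L    L    L
a=3:    W    W    W    L    W    W
a=4:    W    W    W    W    W    W
Cells with no legal move (terminal, hence L): (0,0), (0,1), (0,2), (1,0).
The remaining L cells, each justified by listing all of its moves:
(2,3): L (options (0,3)(W), (2,0)(W), (1,2)(W) are all W)
(2,4): L (options (0,4)(W), (2,1)(W), (2,0)(W), (1,3)(W) are all W)
(2,5): L (options (0,5)(W), (2,2)(W), (2,1)(W), (2,0)(W), (1,4)(W) are all W)
(3,3): L (options (1,3)(W), (0,3)(W), (3,0)(W), (2,2)(W) are all W)
Every other cell has at least one move into one of the L cells above, so it is W.
(2,5): one of the L cells justified above, so L
(4,0): the move to (1,0) reaches an L cell, so W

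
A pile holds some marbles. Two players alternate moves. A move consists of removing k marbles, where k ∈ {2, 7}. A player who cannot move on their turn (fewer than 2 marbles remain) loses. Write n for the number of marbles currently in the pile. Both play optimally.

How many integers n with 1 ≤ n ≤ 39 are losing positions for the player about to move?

17

Work bottom-up. With no move the player to move loses. Otherwise the position is W if at least one move leads to an L position for the opponent, and L if every move leads to a W.
n=0: no move → L
n=1: no move → L
n=2: →0(L), so W
n=3: →1(L), so W
n=4: →2(W) only, which is W, so L
n=5: →3(W) only, which is W, so L
n=6: →4(L), so W
n=7: →5(L), so W
n=8: →1(L), so W
n=9: →7(W), 2(W) — all W, so L
n=10: →8(W), 3(W) — all W, so L
n=11: →9(L), so W
n=12: →10(L), so W
n=13: →11(W), 6(W) — all W, so L
n=14: →12(W), 7(W) — all W, so L
n=15: →13(L), so W
n=16: →14(L), so W
n=17: →10(L), so W
n=18: →16(W), 11(W) — all W, so L
n=19: →17(W), 12(W) — all W, so L
n=20: →18(L), so W
n=21: →19(L), so W
n=22: →20(W), 15(W) — all W, so L
n=23: →21(W), 16(W) — all W, so L
n=24: →22(L), so W
n=25: →23(L), so W
n=26: →19(L), so W
n=27: →25(W), 20(W) — all W, so L
n=28: →26(W), 21(W) — all W, so L
n=29: →27(L), so W
n=30: →28(L), so W
n=31: →29(W), 24(W) — all W, so L
n=32: →30(W), 25(W) — all W, so L
n=33: →31(L), so W
n=34: →32(L), so W
n=35: →28(L), so W
n=36: →34(W), 29(W) — all W, so L
n=37: →35(W), 30(W) — all W, so L
n=38: →36(L), so W
n=39: →37(L), so W
L entries with 1 ≤ n ≤ 39 (n=0 is outside the asked range and is not counted): n = 1, 4, 5, 9, 10, 13, 14, 18, 19, 22, 23, 27, 28, 31, 32, 36, 37; that makes 17.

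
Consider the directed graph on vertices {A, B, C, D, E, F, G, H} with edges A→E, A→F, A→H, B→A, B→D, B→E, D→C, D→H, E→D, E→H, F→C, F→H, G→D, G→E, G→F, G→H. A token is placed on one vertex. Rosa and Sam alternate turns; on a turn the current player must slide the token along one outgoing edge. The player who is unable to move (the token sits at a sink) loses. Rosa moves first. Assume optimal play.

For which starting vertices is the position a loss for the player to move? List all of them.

Use the standard recursion: the mover loses at a terminal position; elsewhere, the mover wins exactly when some move hands the opponent an L position.
Every edge goes from a vertex to one that appears earlier in the order H, C, D, E, F, G, A, B, so processing vertices in that order labels each vertex after all of its successors.
H: no outgoing edge → L
C: no outgoing edge → L
D: reaches L-position C → W
E: reaches L-position H → W
F: reaches L-position C → W
G: reaches L-position H → W
A: reaches L-position H → W
B: only reaches A(W), E(W), D(W), all W → L
The losing starting vertices are exactly the entries labelled L in this table (3 of them).

B, C, H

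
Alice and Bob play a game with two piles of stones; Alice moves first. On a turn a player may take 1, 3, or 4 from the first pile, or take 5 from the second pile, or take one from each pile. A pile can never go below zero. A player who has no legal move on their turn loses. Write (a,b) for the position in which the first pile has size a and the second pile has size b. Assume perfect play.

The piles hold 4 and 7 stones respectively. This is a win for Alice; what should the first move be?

Move to (3,7).

Compute win/loss labels from the base case upward. A position with no move is L. Any other position is W if it can reach an L in one move, else L.
No move ever increases a pile, so every position that can arise here has a ≤ 4 and b ≤ 7; it is enough to label the cells with 0 ≤ a ≤ 4 and 0 ≤ b ≤ 7.
Every move lowers a or b (never raises either), so fill the grid row by row in increasing a, and left to right within a row: each cell's successors are then already labelled.
      b=0  b=1  b=2  b=3  b=4  b=5  b=6  b=7
a=0:    L    L    L    L    L    W    W    W
a=1:    W    W    W    W    W    W    L    L
a=2:    L    L    L    L    L    W    W    W
a=3:    W    W    W    W    W    W    L    L
a=4:    W    W    W    W    W    L    W    W
Cells with no legal move (terminal, hence L): (0,0), (0,1), (0,2), (0,3), (0,4).
The remaining L cells, each justified by listing all of its moves:
(1,6): moves to (0,6)(W), (1,1)(W), (0,5)(W); every one is W ⇒ L
(1,7): moves to (0,7)(W), (1,2)(W), (0,6)(W); every one is W ⇒ L
(2,0): the only move is to (1,0)(W), a W ⇒ L
(2,1): moves to (1,1)(W), (1,0)(W); every one is W ⇒ L
(2,2): moves to (1,2)(W), (1,1)(W); every one is W ⇒ L
(2,3): moves to (1,3)(W), (1,2)(W); every one is W ⇒ L
(2,4): moves to (1,4)(W), (1,3)(W); every one is W ⇒ L
(3,6): moves to (2,6)(W), (0,6)(W), (3,1)(W), (2,5)(W); every one is W ⇒ L
(3,7): moves to (2,7)(W), (0,7)(W), (3,2)(W), (2,6)(W); every one is W ⇒ L
(4,5): moves to (3,5)(W), (1,5)(W), (0,5)(W), (4,0)(W), (3,4)(W); every one is W ⇒ L
Every other cell has at least one move into one of the L cells above, so it is W.
From (4,7), the L positions reachable in one move are: (3,7), (1,7), (3,6). Any move reaching one of these is winning.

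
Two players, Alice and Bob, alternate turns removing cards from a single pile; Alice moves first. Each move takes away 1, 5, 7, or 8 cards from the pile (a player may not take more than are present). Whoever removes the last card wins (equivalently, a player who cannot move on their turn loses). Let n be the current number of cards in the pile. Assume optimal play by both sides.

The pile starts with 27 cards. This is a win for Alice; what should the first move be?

Positions with no move are L. A position that does have a move is losing for the player to move precisely when every available move leads to a winning position for the opponent. Fill in the labels:
n=0: no move → L
n=1: →0(L), so W
n=2: →1(W) only, which is W, so L
n=3: →2(L), so W
n=4: →3(W) only, which is W, so L
n=5: →4(L), so W
n=6: →5(W), 1(W) — all W, so L
n=7: →6(L), so W
n=8: →0(L), so W
n=9: →4(L), so W
n=10: →2(L), so W
n=11: →6(L), so W
n=12: →4(L), so W
n=13: →6(L), so W
n=14: →6(L), so W
n=15: →14(W), 10(W), 8(W), 7(W) — all W, so L
n=16: →15(L), so W
n=17: →16(W), 12(W), 10(W), 9(W) — all W, so L
n=18: →17(L), so W
n=19: →18(W), 14(W), 12(W), 11(W) — all W, so L
n=20: →19(L), so W
n=21: →20(W), 16(W), 14(W), 13(W) — all W, so L
n=22: →21(L), so W
n=23: →15(L), so W
n=24: →19(L), so W
n=25: →17(L), so W
n=26: →21(L), so W
n=27: →19(L), so W
From 27, the L positions reachable in one move are: 19.

Remove 8, leaving 19.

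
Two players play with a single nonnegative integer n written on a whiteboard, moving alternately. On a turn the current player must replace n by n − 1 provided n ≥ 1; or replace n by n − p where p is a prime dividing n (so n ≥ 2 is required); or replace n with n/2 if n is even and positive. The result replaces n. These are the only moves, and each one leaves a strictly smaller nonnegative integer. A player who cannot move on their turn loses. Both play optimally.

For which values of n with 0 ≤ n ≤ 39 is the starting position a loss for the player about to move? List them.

0, 4, 9, 14, 20, 24, 30, 34, 38

Use the standard recursion: the mover loses at a terminal position; elsewhere, the mover wins exactly when some move hands the opponent an L position.
n=0: no move → L
n=1: W (go to 0, an L position)
n=2: W (go to 0, an L position)
n=3: W (go to 0, an L position)
n=4: L (options 2(W), 3(W) are all W)
n=5: W (go to 0, an L position)
n=6: W (go to 4, an L position)
n=7: W (go to 0, an L position)
n=8: W (go to 4, an L position)
n=9: L (options 6(W), 8(W) are all W)
n=10: W (go to 9, an L position)
n=11: W (go to 0, an L position)
n=12: W (go to 9, an L position)
n=13: W (go to 0, an L position)
n=14: L (options 7(W), 12(W), 13(W) are all W)
n=15: W (go to 14, an L position)
n=16: W (go to 14, an L position)
n=17: W (go to 0, an L position)
n=18: W (go to 9, an L position)
n=19: W (go to 0, an L position)
n=20: L (options 10(W), 15(W), 18(W), 19(W) are all W)
n=21: W (go to 14, an L position)
n=22: W (go to 20, an L position)
n=23: W (go to 0, an L position)
n=24: L (options 12(W), 21(W), 22(W), 23(W) are all W)
n=25: W (go to 20, an L position)
n=26: W (go to 24, an L position)
n=27: W (go to 24, an L position)
n=28: W (go to 14, an L position)
n=29: W (go to 0, an L position)
n=30: L (options 15(W), 25(W), 27(W), 28(W), 29(W) are all W)
n=31: W (go to 0, an L position)
n=32: W (go to 30, an L position)
n=33: W (go to 30, an L position)
n=34: L (options 17(W), 32(W), 33(W) are all W)
n=35: W (go to 30, an L position)
n=36: W (go to 34, an L position)
n=37: W (go to 0, an L position)
n=38: L (options 19(W), 36(W), 37(W) are all W)
n=39: W (go to 38, an L position)
The losing starting values of n are exactly the entries labelled L in this table (9 of them).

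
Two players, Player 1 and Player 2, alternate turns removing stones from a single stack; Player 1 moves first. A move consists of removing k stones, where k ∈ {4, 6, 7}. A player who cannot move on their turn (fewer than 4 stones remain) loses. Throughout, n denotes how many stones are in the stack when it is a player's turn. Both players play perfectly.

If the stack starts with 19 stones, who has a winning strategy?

Player 1 wins.

Work bottom-up. With no move the player to move loses. Otherwise the position is W if at least one move leads to an L position for the opponent, and L if every move leads to a W.
n=0: no move → L
n=1: no move → L
n=2: no move → L
n=3: no move → L
n=4: →0(L), so W
n=5: →1(L), so W
n=6: →2(L), so W
n=7: →3(L), so W
n=8: →2(L), so W
n=9: →3(L), so W
n=10: →3(L), so W
n=11: →7(W), 5(W), 4(W) — all W, so L
n=12: →8(W), 6(W), 5(W) — all W, so L
n=13: →9(W), 7(W), 6(W) — all W, so L
n=14: →10(W), 8(W), 7(W) — all W, so L
n=15: →11(L), so W
n=16: →12(L), so W
n=17: →13(L), so W
n=18: →14(L), so W
n=19: →13(L), so W
From 19 Player 1 can remove 6, leaving 13, reaching an L position.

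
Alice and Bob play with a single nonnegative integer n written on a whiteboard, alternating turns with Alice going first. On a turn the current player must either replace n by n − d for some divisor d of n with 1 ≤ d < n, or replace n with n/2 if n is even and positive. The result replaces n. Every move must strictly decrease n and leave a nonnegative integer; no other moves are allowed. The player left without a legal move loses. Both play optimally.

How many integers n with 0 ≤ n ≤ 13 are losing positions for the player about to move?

8

Classify positions by backward induction: terminal positions (no move available) are L. From any other position, the mover wins iff some move reaches an L.
n=0: no move → L
n=1: no move → L
n=2: →1(L), so W
n=3: →2(W) only, which is W, so L
n=4: →3(L), so W
n=5: →4(W) only, which is W, so L
n=6: →3(L), so W
n=7: →6(W) only, which is W, so L
n=8: →7(L), so W
n=9: →6(W), 8(W) — all W, so L
n=10: →5(L), so W
n=11: →10(W) only, which is W, so L
n=12: →9(L), so W
n=13: →12(W) only, which is W, so L
L entries with 0 ≤ n ≤ 13: n = 0, 1, 3, 5, 7, 9, 11, 13; that makes 8.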